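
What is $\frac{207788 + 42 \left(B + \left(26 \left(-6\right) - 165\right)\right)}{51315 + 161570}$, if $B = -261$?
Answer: $\frac{183344}{212885} \approx 0.86123$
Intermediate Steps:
$\frac{207788 + 42 \left(B + \left(26 \left(-6\right) - 165\right)\right)}{51315 + 161570} = \frac{207788 + 42 \left(-261 + \left(26 \left(-6\right) - 165\right)\right)}{51315 + 161570} = \frac{207788 + 42 \left(-261 - 321\right)}{212885} = \left(207788 + 42 \left(-261 - 321\right)\right) \frac{1}{212885} = \left(207788 + 42 \left(-582\right)\right) \frac{1}{212885} = \left(207788 - 24444\right) \frac{1}{212885} = 183344 \cdot \frac{1}{212885} = \frac{183344}{212885}$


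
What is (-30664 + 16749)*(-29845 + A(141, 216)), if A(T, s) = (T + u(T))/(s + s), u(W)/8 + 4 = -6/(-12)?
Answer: 179405079205/432 ≈ 4.1529e+8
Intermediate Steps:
u(W) = -28 (u(W) = -32 + 8*(-6/(-12)) = -32 + 8*(-6*(-1/12)) = -32 + 8*(½) = -32 + 4 = -28)
A(T, s) = (-28 + T)/(2*s) (A(T, s) = (T - 28)/(s + s) = (-28 + T)/((2*s)) = (-28 + T)*(1/(2*s)) = (-28 + T)/(2*s))
(-30664 + 16749)*(-29845 + A(141, 216)) = (-30664 + 16749)*(-29845 + (½)*(-28 + 141)/216) = -13915*(-29845 + (½)*(1/216)*113) = -13915*(-29845 + 113/432) = -13915*(-12892927/432) = 179405079205/432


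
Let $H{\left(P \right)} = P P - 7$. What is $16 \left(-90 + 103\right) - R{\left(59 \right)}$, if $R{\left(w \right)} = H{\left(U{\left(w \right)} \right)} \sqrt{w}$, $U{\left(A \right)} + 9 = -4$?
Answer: $208 - 162 \sqrt{59} \approx -1036.3$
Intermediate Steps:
$U{\left(A \right)} = -13$ ($U{\left(A \right)} = -9 - 4 = -13$)
$H{\left(P \right)} = -7 + P^{2}$ ($H{\left(P \right)} = P^{2} - 7 = -7 + P^{2}$)
$R{\left(w \right)} = 162 \sqrt{w}$ ($R{\left(w \right)} = \left(-7 + \left(-13\right)^{2}\right) \sqrt{w} = \left(-7 + 169\right) \sqrt{w} = 162 \sqrt{w}$)
$16 \left(-90 + 103\right) - R{\left(59 \right)} = 16 \left(-90 + 103\right) - 162 \sqrt{59} = 16 \cdot 13 - 162 \sqrt{59} = 208 - 162 \sqrt{59}$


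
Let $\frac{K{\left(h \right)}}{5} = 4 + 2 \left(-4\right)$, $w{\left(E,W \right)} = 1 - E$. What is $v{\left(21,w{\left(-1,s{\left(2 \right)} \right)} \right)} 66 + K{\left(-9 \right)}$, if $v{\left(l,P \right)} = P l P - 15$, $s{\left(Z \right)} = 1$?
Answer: $4534$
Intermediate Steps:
$K{\left(h \right)} = -20$ ($K{\left(h \right)} = 5 \left(4 + 2 \left(-4\right)\right) = 5 \left(4 - 8\right) = 5 \left(-4\right) = -20$)
$v{\left(l,P \right)} = -15 + l P^{2}$ ($v{\left(l,P \right)} = l P^{2} - 15 = -15 + l P^{2}$)
$v{\left(21,w{\left(-1,s{\left(2 \right)} \right)} \right)} 66 + K{\left(-9 \right)} = \left(-15 + 21 \left(1 - -1\right)^{2}\right) 66 - 20 = \left(-15 + 21 \left(1 + 1\right)^{2}\right) 66 - 20 = \left(-15 + 21 \cdot 2^{2}\right) 66 - 20 = \left(-15 + 21 \cdot 4\right) 66 - 20 = \left(-15 + 84\right) 66 - 20 = 69 \cdot 66 - 20 = 4554 - 20 = 4534$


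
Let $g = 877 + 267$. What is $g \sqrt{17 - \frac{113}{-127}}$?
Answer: $\frac{4576 \sqrt{18034}}{127} \approx 4838.7$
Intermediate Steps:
$g = 1144$
$g \sqrt{17 - \frac{113}{-127}} = 1144 \sqrt{17 - \frac{113}{-127}} = 1144 \sqrt{17 - - \frac{113}{127}} = 1144 \sqrt{17 + \frac{113}{127}} = 1144 \sqrt{\frac{2272}{127}} = 1144 \frac{4 \sqrt{18034}}{127} = \frac{4576 \sqrt{18034}}{127}$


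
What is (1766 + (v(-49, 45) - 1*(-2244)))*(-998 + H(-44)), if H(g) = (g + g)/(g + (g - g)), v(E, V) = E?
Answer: -3945156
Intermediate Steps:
H(g) = 2 (H(g) = (2*g)/(g + 0) = (2*g)/g = 2)
(1766 + (v(-49, 45) - 1*(-2244)))*(-998 + H(-44)) = (1766 + (-49 - 1*(-2244)))*(-998 + 2) = (1766 + (-49 + 2244))*(-996) = (1766 + 2195)*(-996) = 3961*(-996) = -3945156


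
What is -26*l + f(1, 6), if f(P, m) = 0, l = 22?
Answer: -572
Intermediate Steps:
-26*l + f(1, 6) = -26*22 + 0 = -572 + 0 = -572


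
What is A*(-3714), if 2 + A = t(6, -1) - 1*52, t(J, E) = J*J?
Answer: 66852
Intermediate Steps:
t(J, E) = J²
A = -18 (A = -2 + (6² - 1*52) = -2 + (36 - 52) = -2 - 16 = -18)
A*(-3714) = -18*(-3714) = 66852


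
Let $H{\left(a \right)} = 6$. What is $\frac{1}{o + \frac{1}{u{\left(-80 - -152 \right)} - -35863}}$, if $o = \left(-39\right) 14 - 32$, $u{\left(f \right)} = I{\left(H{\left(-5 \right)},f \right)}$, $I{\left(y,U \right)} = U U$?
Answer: $- \frac{41047}{23725165} \approx -0.0017301$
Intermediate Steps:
$I{\left(y,U \right)} = U^{2}$
$u{\left(f \right)} = f^{2}$
$o = -578$ ($o = -546 - 32 = -578$)
$\frac{1}{o + \frac{1}{u{\left(-80 - -152 \right)} - -35863}} = \frac{1}{-578 + \frac{1}{\left(-80 - -152\right)^{2} - -35863}} = \frac{1}{-578 + \frac{1}{\left(-80 + 152\right)^{2} + \left(-13900 + 49763\right)}} = \frac{1}{-578 + \frac{1}{72^{2} + 35863}} = \frac{1}{-578 + \frac{1}{5184 + 35863}} = \frac{1}{-578 + \frac{1}{41047}} = \frac{1}{- \frac{23725165}{41047}} = - \frac{41047}{23725165}$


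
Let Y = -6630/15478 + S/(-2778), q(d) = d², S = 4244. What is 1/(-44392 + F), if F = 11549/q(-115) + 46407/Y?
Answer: -278078014925/18941496917990968 ≈ -1.4681e-5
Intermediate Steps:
Y = -21026693/10749471 (Y = -6630/15478 + 4244/(-2778) = -6630*1/15478 + 4244*(-1/2778) = -3315/7739 - 2122/1389 = -21026693/10749471 ≈ -1.9561)
F = -6597057679440368/278078014925 (F = 11549/((-115)²) + 46407/(-21026693/10749471) = 11549/13225 + 46407*(-10749471/21026693) = 11549*(1/13225) - 498850700697/21026693 = 11549/13225 - 498850700697/21026693 = -6597057679440368/278078014925 ≈ -23724.)
1/(-44392 + F) = 1/(-44392 - 6597057679440368/278078014925) = 1/(-18941496917990968/278078014925) = -278078014925/18941496917990968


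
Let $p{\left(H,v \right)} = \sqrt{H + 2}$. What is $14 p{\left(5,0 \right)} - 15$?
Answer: $-15 + 14 \sqrt{7} \approx 22.041$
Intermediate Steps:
$p{\left(H,v \right)} = \sqrt{2 + H}$
$14 p{\left(5,0 \right)} - 15 = 14 \sqrt{2 + 5} - 15 = 14 \sqrt{7} - 15 = -15 + 14 \sqrt{7}$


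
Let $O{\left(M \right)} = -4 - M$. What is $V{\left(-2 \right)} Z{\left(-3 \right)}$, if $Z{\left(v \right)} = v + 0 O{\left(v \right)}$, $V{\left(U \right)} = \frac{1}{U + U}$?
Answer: $\frac{3}{4} \approx 0.75$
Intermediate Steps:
$V{\left(U \right)} = \frac{1}{2 U}$
$Z{\left(v \right)} = v$ ($Z{\left(v \right)} = v + 0 \left(-4 - v\right) = v + 0 = v$)
$V{\left(-2 \right)} Z{\left(-3 \right)} = \frac{1}{2 \left(-2\right)} \left(-3\right) = \frac{1}{2} \left(- \frac{1}{2}\right) \left(-3\right) = \left(- \frac{1}{4}\right) \left(-3\right) = \frac{3}{4}$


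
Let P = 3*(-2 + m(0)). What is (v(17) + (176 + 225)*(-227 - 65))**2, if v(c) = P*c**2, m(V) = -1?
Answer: 14326414249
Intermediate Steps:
P = -9 (P = 3*(-2 - 1) = 3*(-3) = -9)
v(c) = -9*c**2
(v(17) + (176 + 225)*(-227 - 65))**2 = (-9*17**2 + (176 + 225)*(-227 - 65))**2 = (-9*289 + 401*(-292))**2 = (-2601 - 117092)**2 = (-119693)**2 = 14326414249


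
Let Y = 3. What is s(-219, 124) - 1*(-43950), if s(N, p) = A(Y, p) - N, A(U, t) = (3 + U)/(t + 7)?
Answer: 5786145/131 ≈ 44169.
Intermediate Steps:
A(U, t) = (3 + U)/(7 + t)
s(N, p) = -N + 6/(7 + p) (s(N, p) = (3 + 3)/(7 + p) - N = 6/(7 + p) - N = -N + 6/(7 + p))
s(-219, 124) - 1*(-43950) = (6 - 1*(-219)*(7 + 124))/(7 + 124) - 1*(-43950) = (6 - 1*(-219)*131)/131 + 43950 = (6 + 28689)/131 + 43950 = (1/131)*28695 + 43950 = 28695/131 + 43950 = 5786145/131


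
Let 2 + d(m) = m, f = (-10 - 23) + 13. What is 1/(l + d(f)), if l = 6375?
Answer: 1/6353 ≈ 0.00015741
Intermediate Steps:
f = -20 (f = -33 + 13 = -20)
d(m) = -2 + m
1/(l + d(f)) = 1/(6375 + (-2 - 20)) = 1/(6375 - 22) = 1/6353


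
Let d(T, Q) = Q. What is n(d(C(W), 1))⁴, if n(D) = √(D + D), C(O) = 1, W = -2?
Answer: 4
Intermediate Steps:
n(D) = √2*√D (n(D) = √(2*D) = √2*√D)
n(d(C(W), 1))⁴ = (√2*√1)⁴ = (√2*1)⁴ = (√2)⁴ = 4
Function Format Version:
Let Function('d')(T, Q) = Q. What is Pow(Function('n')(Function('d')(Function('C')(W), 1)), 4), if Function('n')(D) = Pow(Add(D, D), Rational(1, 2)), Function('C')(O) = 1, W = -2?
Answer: 4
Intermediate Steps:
Function('n')(D) = Mul(Pow(2, Rational(1, 2)), Pow(D, Rational(1, 2))) (Function('n')(D) = Pow(Mul(2, D), Rational(1, 2)) = Mul(Pow(2, Rational(1, 2)), Pow(D, Rational(1, 2))))
Pow(Function('n')(Function('d')(Function('C')(W), 1)), 4) = Pow(Mul(Pow(2, Rational(1, 2)), Pow(1, Rational(1, 2))), 4) = Pow(Mul(Pow(2, Rational(1, 2)), 1), 4) = Pow(Pow(2, Rational(1, 2)), 4) = 4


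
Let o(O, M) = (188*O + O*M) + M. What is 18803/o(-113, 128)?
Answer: -18803/35580 ≈ -0.52847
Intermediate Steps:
o(O, M) = M + 188*O + M*O (o(O, M) = (188*O + M*O) + M = M + 188*O + M*O)
18803/o(-113, 128) = 18803/(128 + 188*(-113) + 128*(-113)) = 18803/(128 - 21244 - 14464) = 18803/(-35580) = 18803*(-1/35580) = -18803/35580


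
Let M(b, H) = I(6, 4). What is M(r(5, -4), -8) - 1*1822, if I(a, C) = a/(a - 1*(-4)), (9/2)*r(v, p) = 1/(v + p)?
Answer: -9107/5 ≈ -1821.4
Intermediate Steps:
r(v, p) = 2/(9*(p + v)) (r(v, p) = 2/(9*(v + p)) = 2/(9*(p + v)))
I(a, C) = a/(4 + a) (I(a, C) = a/(a + 4) = a/(4 + a))
M(b, H) = 3/5 (M(b, H) = 6/(4 + 6) = 6/10 = 6*(1/10) = 3/5)
M(r(5, -4), -8) - 1*1822 = 3/5 - 1*1822 = 3/5 - 1822 = -9107/5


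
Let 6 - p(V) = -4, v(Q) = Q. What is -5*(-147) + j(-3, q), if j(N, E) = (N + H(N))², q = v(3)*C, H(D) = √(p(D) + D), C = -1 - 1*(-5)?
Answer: 751 - 6*√7 ≈ 735.13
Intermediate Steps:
p(V) = 10 (p(V) = 6 - 1*(-4) = 6 + 4 = 10)
C = 4 (C = -1 + 5 = 4)
H(D) = √(10 + D)
q = 12 (q = 3*4 = 12)
j(N, E) = (N + √(10 + N))²
-5*(-147) + j(-3, q) = -5*(-147) + (-3 + √(10 - 3))² = 735 + (-3 + √7)²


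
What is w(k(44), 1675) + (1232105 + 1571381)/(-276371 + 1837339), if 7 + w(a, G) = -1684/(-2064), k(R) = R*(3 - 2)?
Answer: -110451566/25170609 ≈ -4.3881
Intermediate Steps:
k(R) = R (k(R) = R*1 = R)
w(a, G) = -3191/516 (w(a, G) = -7 - 1684/(-2064) = -7 - 1684*(-1/2064) = -7 + 421/516 = -3191/516)
w(k(44), 1675) + (1232105 + 1571381)/(-276371 + 1837339) = -3191/516 + (1232105 + 1571381)/(-276371 + 1837339) = -3191/516 + 2803486/1560968 = -3191/516 + 2803486*(1/1560968) = -3191/516 + 1401743/780484 = -110451566/25170609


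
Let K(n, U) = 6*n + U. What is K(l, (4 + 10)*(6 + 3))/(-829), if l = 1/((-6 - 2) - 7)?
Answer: -628/4145 ≈ -0.15151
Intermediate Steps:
l = -1/15 (l = 1/(-8 - 7) = 1/(-15) = -1/15 ≈ -0.066667)
K(n, U) = U + 6*n
K(l, (4 + 10)*(6 + 3))/(-829) = ((4 + 10)*(6 + 3) + 6*(-1/15))/(-829) = (14*9 - ⅖)*(-1/829) = (126 - ⅖)*(-1/829) = (628/5)*(-1/829) = -628/4145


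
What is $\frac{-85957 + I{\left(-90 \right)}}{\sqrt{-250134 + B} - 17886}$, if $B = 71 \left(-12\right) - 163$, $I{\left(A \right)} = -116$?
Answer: $\frac{1539501678}{320160145} + \frac{86073 i \sqrt{251149}}{320160145} \approx 4.8085 + 0.13473 i$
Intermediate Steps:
$B = -1015$ ($B = -852 - 163 = -1015$)
$\frac{-85957 + I{\left(-90 \right)}}{\sqrt{-250134 + B} - 17886} = \frac{-85957 - 116}{\sqrt{-250134 - 1015} - 17886} = - \frac{86073}{\sqrt{-251149} - 17886} = - \frac{86073}{i \sqrt{251149} - 17886} = - \frac{86073}{-17886 + i \sqrt{251149}}$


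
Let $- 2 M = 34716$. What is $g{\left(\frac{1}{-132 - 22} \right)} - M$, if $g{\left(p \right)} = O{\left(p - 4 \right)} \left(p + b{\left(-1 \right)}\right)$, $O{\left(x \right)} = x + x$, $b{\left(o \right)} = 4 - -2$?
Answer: $\frac{205261673}{11858} \approx 17310.0$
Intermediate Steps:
$b{\left(o \right)} = 6$ ($b{\left(o \right)} = 4 + 2 = 6$)
$M = -17358$ ($M = \left(- \frac{1}{2}\right) 34716 = -17358$)
$O{\left(x \right)} = 2 x$
$g{\left(p \right)} = \left(-8 + 2 p\right) \left(6 + p\right)$ ($g{\left(p \right)} = 2 \left(p - 4\right) \left(p + 6\right) = 2 \left(-4 + p\right) \left(6 + p\right) = \left(-8 + 2 p\right) \left(6 + p\right)$)
$g{\left(\frac{1}{-132 - 22} \right)} - M = 2 \left(-4 + \frac{1}{-132 - 22}\right) \left(6 + \frac{1}{-132 - 22}\right) - -17358 = 2 \left(-4 + \frac{1}{-154}\right) \left(6 + \frac{1}{-154}\right) + 17358 = 2 \left(-4 - \frac{1}{154}\right) \left(6 - \frac{1}{154}\right) + 17358 = 2 \left(- \frac{617}{154}\right) \frac{923}{154} + 17358 = - \frac{569491}{11858} + 17358 = \frac{205261673}{11858}$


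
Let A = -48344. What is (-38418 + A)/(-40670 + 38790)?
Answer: 923/20 ≈ 46.150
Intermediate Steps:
(-38418 + A)/(-40670 + 38790) = (-38418 - 48344)/(-40670 + 38790) = -86762/(-1880) = -86762*(-1/1880) = 923/20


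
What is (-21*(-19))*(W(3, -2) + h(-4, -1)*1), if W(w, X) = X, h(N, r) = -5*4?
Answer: -8778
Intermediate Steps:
h(N, r) = -20
(-21*(-19))*(W(3, -2) + h(-4, -1)*1) = (-21*(-19))*(-2 - 20*1) = 399*(-2 - 20) = 399*(-22) = -8778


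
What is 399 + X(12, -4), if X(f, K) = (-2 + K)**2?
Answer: 435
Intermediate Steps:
399 + X(12, -4) = 399 + (-2 - 4)**2 = 399 + (-6)**2 = 399 + 36 = 435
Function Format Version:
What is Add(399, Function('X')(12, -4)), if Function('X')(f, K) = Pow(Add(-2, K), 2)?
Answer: 435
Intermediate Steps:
Add(399, Function('X')(12, -4)) = Add(399, Pow(Add(-2, -4), 2)) = Add(399, Pow(-6, 2)) = Add(399, 36) = 435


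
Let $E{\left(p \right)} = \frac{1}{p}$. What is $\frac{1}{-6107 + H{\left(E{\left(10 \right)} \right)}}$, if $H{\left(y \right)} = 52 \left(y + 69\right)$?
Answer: $- \frac{5}{12569} \approx -0.0003978$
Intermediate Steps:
$H{\left(y \right)} = 3588 + 52 y$ ($H{\left(y \right)} = 52 \left(69 + y\right) = 3588 + 52 y$)
$\frac{1}{-6107 + H{\left(E{\left(10 \right)} \right)}} = \frac{1}{-6107 + \left(3588 + \frac{52}{10}\right)} = \frac{1}{-6107 + \left(3588 + 52 \cdot \frac{1}{10}\right)} = \frac{1}{-6107 + \left(3588 + \frac{26}{5}\right)} = \frac{1}{-6107 + \frac{17966}{5}} = \frac{1}{- \frac{12569}{5}} = - \frac{5}{12569}$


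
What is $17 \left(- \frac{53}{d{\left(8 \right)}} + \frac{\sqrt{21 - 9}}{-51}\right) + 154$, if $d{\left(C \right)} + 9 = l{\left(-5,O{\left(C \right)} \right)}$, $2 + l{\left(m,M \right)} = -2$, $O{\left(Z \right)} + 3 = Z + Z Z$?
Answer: $\frac{2903}{13} - \frac{2 \sqrt{3}}{3} \approx 222.15$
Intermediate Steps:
$O{\left(Z \right)} = -3 + Z + Z^{2}$ ($O{\left(Z \right)} = -3 + \left(Z + Z Z\right) = -3 + \left(Z + Z^{2}\right) = -3 + Z + Z^{2}$)
$l{\left(m,M \right)} = -4$ ($l{\left(m,M \right)} = -2 - 2 = -4$)
$d{\left(C \right)} = -13$ ($d{\left(C \right)} = -9 - 4 = -13$)
$17 \left(- \frac{53}{d{\left(8 \right)}} + \frac{\sqrt{21 - 9}}{-51}\right) + 154 = 17 \left(- \frac{53}{-13} + \frac{\sqrt{21 - 9}}{-51}\right) + 154 = 17 \left(\left(-53\right) \left(- \frac{1}{13}\right) + \sqrt{12} \left(- \frac{1}{51}\right)\right) + 154 = 17 \left(\frac{53}{13} + 2 \sqrt{3} \left(- \frac{1}{51}\right)\right) + 154 = 17 \left(\frac{53}{13} - \frac{2 \sqrt{3}}{51}\right) + 154 = \left(\frac{901}{13} - \frac{2 \sqrt{3}}{3}\right) + 154 = \frac{2903}{13} - \frac{2 \sqrt{3}}{3}$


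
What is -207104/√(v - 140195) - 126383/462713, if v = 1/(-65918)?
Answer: -126383/462713 + 207104*I*√609172892057098/9241374011 ≈ -0.27313 + 553.12*I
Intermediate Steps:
v = -1/65918 ≈ -1.5170e-5
-207104/√(v - 140195) - 126383/462713 = -207104/√(-1/65918 - 140195) - 126383/462713 = -207104*(-I*√609172892057098/9241374011) - 126383*1/462713 = -207104*(-I*√609172892057098/9241374011) - 126383/462713 = -(-207104)*I*√609172892057098/9241374011 - 126383/462713 = 207104*I*√609172892057098/9241374011 - 126383/462713 = -126383/462713 + 207104*I*√609172892057098/9241374011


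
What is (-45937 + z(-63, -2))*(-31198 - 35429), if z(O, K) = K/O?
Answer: 21424496687/7 ≈ 3.0606e+9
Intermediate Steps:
(-45937 + z(-63, -2))*(-31198 - 35429) = (-45937 - 2/(-63))*(-31198 - 35429) = (-45937 - 2*(-1/63))*(-66627) = (-45937 + 2/63)*(-66627) = -2894029/63*(-66627) = 21424496687/7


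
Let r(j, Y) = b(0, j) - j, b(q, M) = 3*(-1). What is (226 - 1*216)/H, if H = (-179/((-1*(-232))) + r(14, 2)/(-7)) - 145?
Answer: -16240/232789 ≈ -0.069763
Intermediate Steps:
b(q, M) = -3
r(j, Y) = -3 - j
H = -232789/1624 (H = (-179/((-1*(-232))) + (-3 - 1*14)/(-7)) - 145 = (-179/232 + (-3 - 14)*(-1/7)) - 145 = (-179*1/232 - 17*(-1/7)) - 145 = (-179/232 + 17/7) - 145 = 2691/1624 - 145 = -232789/1624 ≈ -143.34)
(226 - 1*216)/H = (226 - 1*216)/(-232789/1624) = (226 - 216)*(-1624/232789) = 10*(-1624/232789) = -16240/232789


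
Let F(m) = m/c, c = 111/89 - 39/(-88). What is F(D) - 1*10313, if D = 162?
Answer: -15029447/1471 ≈ -10217.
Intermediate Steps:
c = 13239/7832 (c = 111*(1/89) - 39*(-1/88) = 111/89 + 39/88 = 13239/7832 ≈ 1.6904)
F(m) = 7832*m/13239 (F(m) = m/(13239/7832) = m*(7832/13239) = 7832*m/13239)
F(D) - 1*10313 = (7832/13239)*162 - 1*10313 = 140976/1471 - 10313 = -15029447/1471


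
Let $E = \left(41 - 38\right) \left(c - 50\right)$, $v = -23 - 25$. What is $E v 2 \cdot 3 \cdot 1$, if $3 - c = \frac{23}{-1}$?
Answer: $20736$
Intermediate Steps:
$c = 26$ ($c = 3 - \frac{23}{-1} = 3 - 23 \left(-1\right) = 3 - -23 = 3 + 23 = 26$)
$v = -48$
$E = -72$ ($E = \left(41 - 38\right) \left(26 - 50\right) = 3 \left(-24\right) = -72$)
$E v 2 \cdot 3 \cdot 1 = \left(-72\right) \left(-48\right) 2 \cdot 3 \cdot 1 = 3456 \cdot 6 \cdot 1 = 3456 \cdot 6 = 20736$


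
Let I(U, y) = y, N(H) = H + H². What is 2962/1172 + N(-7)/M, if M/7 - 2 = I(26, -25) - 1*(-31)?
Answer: 3841/1172 ≈ 3.2773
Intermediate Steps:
M = 56 (M = 14 + 7*(-25 - 1*(-31)) = 14 + 7*(-25 + 31) = 14 + 7*6 = 14 + 42 = 56)
2962/1172 + N(-7)/M = 2962/1172 - 7*(1 - 7)/56 = 2962*(1/1172) - 7*(-6)*(1/56) = 1481/586 + 42*(1/56) = 1481/586 + ¾ = 3841/1172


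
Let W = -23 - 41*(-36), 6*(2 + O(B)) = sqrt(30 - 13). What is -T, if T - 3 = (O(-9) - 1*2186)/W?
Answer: -2171/1453 - sqrt(17)/8718 ≈ -1.4946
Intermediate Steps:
O(B) = -2 + sqrt(17)/6 (O(B) = -2 + sqrt(30 - 13)/6 = -2 + sqrt(17)/6)
W = 1453 (W = -23 + 1476 = 1453)
T = 2171/1453 + sqrt(17)/8718 (T = 3 + ((-2 + sqrt(17)/6) - 1*2186)/1453 = 3 + ((-2 + sqrt(17)/6) - 2186)*(1/1453) = 3 + (-2188 + sqrt(17)/6)*(1/1453) = 3 + (-2188/1453 + sqrt(17)/8718) = 2171/1453 + sqrt(17)/8718 ≈ 1.4946)
-T = -(2171/1453 + sqrt(17)/8718) = -2171/1453 - sqrt(17)/8718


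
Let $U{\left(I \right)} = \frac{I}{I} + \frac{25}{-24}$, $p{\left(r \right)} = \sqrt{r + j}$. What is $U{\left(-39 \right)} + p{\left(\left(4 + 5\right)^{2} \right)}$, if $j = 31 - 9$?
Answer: $- \frac{1}{24} + \sqrt{103} \approx 10.107$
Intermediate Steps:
$j = 22$ ($j = 31 - 9 = 22$)
$p{\left(r \right)} = \sqrt{22 + r}$ ($p{\left(r \right)} = \sqrt{r + 22} = \sqrt{22 + r}$)
$U{\left(I \right)} = - \frac{1}{24}$ ($U{\left(I \right)} = 1 + 25 \left(- \frac{1}{24}\right) = 1 - \frac{25}{24} = - \frac{1}{24}$)
$U{\left(-39 \right)} + p{\left(\left(4 + 5\right)^{2} \right)} = - \frac{1}{24} + \sqrt{22 + \left(4 + 5\right)^{2}} = - \frac{1}{24} + \sqrt{22 + 9^{2}} = - \frac{1}{24} + \sqrt{22 + 81} = - \frac{1}{24} + \sqrt{103}$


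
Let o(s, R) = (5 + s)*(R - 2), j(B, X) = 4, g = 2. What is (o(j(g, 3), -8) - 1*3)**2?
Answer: 8649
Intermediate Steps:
o(s, R) = (-2 + R)*(5 + s) (o(s, R) = (5 + s)*(-2 + R) = (-2 + R)*(5 + s))
(o(j(g, 3), -8) - 1*3)**2 = ((-10 - 2*4 + 5*(-8) - 8*4) - 1*3)**2 = ((-10 - 8 - 40 - 32) - 3)**2 = (-90 - 3)**2 = (-93)**2 = 8649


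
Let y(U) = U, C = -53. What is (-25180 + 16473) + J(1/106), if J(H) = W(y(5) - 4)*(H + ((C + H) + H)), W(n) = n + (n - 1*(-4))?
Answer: -478316/53 ≈ -9024.8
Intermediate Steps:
W(n) = 4 + 2*n (W(n) = n + (n + 4) = n + (4 + n) = 4 + 2*n)
J(H) = -318 + 18*H (J(H) = (4 + 2*(5 - 4))*(H + ((-53 + H) + H)) = (4 + 2*1)*(H + (-53 + 2*H)) = (4 + 2)*(-53 + 3*H) = 6*(-53 + 3*H) = -318 + 18*H)
(-25180 + 16473) + J(1/106) = (-25180 + 16473) + (-318 + 18/106) = -8707 + (-318 + 18*(1/106)) = -8707 + (-318 + 9/53) = -8707 - 16845/53 = -478316/53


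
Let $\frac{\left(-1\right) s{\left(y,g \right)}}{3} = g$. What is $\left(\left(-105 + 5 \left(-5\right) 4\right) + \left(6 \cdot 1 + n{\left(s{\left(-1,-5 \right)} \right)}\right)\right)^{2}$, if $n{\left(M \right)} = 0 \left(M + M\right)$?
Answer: $39601$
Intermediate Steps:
$s{\left(y,g \right)} = - 3 g$
$n{\left(M \right)} = 0$ ($n{\left(M \right)} = 0 \cdot 2 M = 0$)
$\left(\left(-105 + 5 \left(-5\right) 4\right) + \left(6 \cdot 1 + n{\left(s{\left(-1,-5 \right)} \right)}\right)\right)^{2} = \left(\left(-105 + 5 \left(-5\right) 4\right) + \left(6 \cdot 1 + 0\right)\right)^{2} = \left(\left(-105 - 100\right) + \left(6 + 0\right)\right)^{2} = \left(\left(-105 - 100\right) + 6\right)^{2} = \left(-205 + 6\right)^{2} = \left(-199\right)^{2} = 39601$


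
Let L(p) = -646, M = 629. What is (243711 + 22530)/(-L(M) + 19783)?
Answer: 266241/20429 ≈ 13.033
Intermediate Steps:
(243711 + 22530)/(-L(M) + 19783) = (243711 + 22530)/(-1*(-646) + 19783) = 266241/(646 + 19783) = 266241/20429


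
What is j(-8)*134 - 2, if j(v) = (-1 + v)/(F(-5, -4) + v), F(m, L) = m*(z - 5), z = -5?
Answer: -215/7 ≈ -30.714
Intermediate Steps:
F(m, L) = -10*m (F(m, L) = m*(-5 - 5) = m*(-10) = -10*m)
j(v) = (-1 + v)/(50 + v) (j(v) = (-1 + v)/(-10*(-5) + v) = (-1 + v)/(50 + v))
j(-8)*134 - 2 = ((-1 - 8)/(50 - 8))*134 - 2 = (-9/42)*134 - 2 = ((1/42)*(-9))*134 - 2 = -3/14*134 - 2 = -201/7 - 2 = -215/7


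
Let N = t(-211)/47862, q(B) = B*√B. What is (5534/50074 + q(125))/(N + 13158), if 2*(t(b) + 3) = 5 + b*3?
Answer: 132434154/15767498386523 + 29913750*√5/629767879 ≈ 0.10622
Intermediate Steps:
t(b) = -½ + 3*b/2 (t(b) = -3 + (5 + b*3)/2 = -3 + (5 + 3*b)/2 = -3 + (5/2 + 3*b/2) = -½ + 3*b/2)
q(B) = B^(3/2)
N = -317/47862 (N = (-½ + (3/2)*(-211))/47862 = (-½ - 633/2)*(1/47862) = -317*1/47862 = -317/47862 ≈ -0.0066232)
(5534/50074 + q(125))/(N + 13158) = (5534/50074 + 125^(3/2))/(-317/47862 + 13158) = (5534*(1/50074) + 625*√5)/(629767879/47862) = (2767/25037 + 625*√5)*(47862/629767879) = 132434154/15767498386523 + 29913750*√5/629767879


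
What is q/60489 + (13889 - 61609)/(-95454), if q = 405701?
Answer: 2311795463/320773167 ≈ 7.2069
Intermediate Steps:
q/60489 + (13889 - 61609)/(-95454) = 405701/60489 + (13889 - 61609)/(-95454) = 405701*(1/60489) - 47720*(-1/95454) = 405701/60489 + 23860/47727 = 2311795463/320773167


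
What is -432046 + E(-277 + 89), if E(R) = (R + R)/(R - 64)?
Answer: -27218804/63 ≈ -4.3204e+5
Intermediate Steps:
E(R) = 2*R/(-64 + R) (E(R) = (2*R)/(-64 + R) = 2*R/(-64 + R))
-432046 + E(-277 + 89) = -432046 + 2*(-277 + 89)/(-64 + (-277 + 89)) = -432046 + 2*(-188)/(-64 - 188) = -432046 + 2*(-188)/(-252) = -432046 + 2*(-188)*(-1/252) = -432046 + 94/63 = -27218804/63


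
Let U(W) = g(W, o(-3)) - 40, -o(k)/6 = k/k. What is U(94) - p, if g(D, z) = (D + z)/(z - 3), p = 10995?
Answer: -99403/9 ≈ -11045.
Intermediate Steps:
o(k) = -6 (o(k) = -6*k/k = -6*1 = -6)
g(D, z) = (D + z)/(-3 + z)
U(W) = -118/3 - W/9 (U(W) = (W - 6)/(-3 - 6) - 40 = (-6 + W)/(-9) - 40 = -(-6 + W)/9 - 40 = (⅔ - W/9) - 40 = -118/3 - W/9)
U(94) - p = (-118/3 - ⅑*94) - 1*10995 = (-118/3 - 94/9) - 10995 = -448/9 - 10995 = -99403/9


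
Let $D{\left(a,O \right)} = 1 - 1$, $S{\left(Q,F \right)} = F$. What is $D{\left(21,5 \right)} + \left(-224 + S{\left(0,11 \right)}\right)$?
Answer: $-213$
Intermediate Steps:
$D{\left(a,O \right)} = 0$
$D{\left(21,5 \right)} + \left(-224 + S{\left(0,11 \right)}\right) = 0 + \left(-224 + 11\right) = 0 - 213 = -213$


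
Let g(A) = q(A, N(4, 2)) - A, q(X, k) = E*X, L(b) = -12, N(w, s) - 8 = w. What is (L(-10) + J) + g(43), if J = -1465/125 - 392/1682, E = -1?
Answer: -2311763/21025 ≈ -109.95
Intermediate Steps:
N(w, s) = 8 + w
q(X, k) = -X
g(A) = -2*A (g(A) = -A - A = -2*A)
J = -251313/21025 (J = -1465*1/125 - 392*1/1682 = -293/25 - 196/841 = -251313/21025 ≈ -11.953)
(L(-10) + J) + g(43) = (-12 - 251313/21025) - 2*43 = -503613/21025 - 86 = -2311763/21025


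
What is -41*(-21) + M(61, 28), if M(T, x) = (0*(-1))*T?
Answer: 861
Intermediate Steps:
M(T, x) = 0 (M(T, x) = 0*T = 0)
-41*(-21) + M(61, 28) = -41*(-21) + 0 = 861 + 0 = 861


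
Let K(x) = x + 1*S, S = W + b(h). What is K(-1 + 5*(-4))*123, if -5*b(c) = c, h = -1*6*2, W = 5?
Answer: -8364/5 ≈ -1672.8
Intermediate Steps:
h = -12 (h = -6*2 = -12)
b(c) = -c/5
S = 37/5 (S = 5 - 1/5*(-12) = 5 + 12/5 = 37/5 ≈ 7.4000)
K(x) = 37/5 + x (K(x) = x + 1*(37/5) = x + 37/5 = 37/5 + x)
K(-1 + 5*(-4))*123 = (37/5 + (-1 + 5*(-4)))*123 = (37/5 + (-1 - 20))*123 = (37/5 - 21)*123 = -68/5*123 = -8364/5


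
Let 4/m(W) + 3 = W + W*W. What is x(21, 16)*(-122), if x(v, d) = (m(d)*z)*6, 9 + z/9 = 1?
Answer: 210816/269 ≈ 783.70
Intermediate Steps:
z = -72 (z = -81 + 9*1 = -81 + 9 = -72)
m(W) = 4/(-3 + W + W²) (m(W) = 4/(-3 + (W + W*W)) = 4/(-3 + (W + W²)) = 4/(-3 + W + W²))
x(v, d) = -1728/(-3 + d + d²) (x(v, d) = ((4/(-3 + d + d²))*(-72))*6 = -288/(-3 + d + d²)*6 = -1728/(-3 + d + d²))
x(21, 16)*(-122) = -1728/(-3 + 16 + 16²)*(-122) = -1728/(-3 + 16 + 256)*(-122) = -1728/269*(-122) = 210816/269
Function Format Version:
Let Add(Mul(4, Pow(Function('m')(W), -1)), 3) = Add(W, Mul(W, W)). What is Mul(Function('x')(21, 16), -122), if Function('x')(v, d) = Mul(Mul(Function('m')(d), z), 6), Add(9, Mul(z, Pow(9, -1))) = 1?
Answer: Rational(210816, 269) ≈ 783.70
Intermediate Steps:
z = -72 (z = Add(-81, Mul(9, 1)) = Add(-81, 9) = -72)
Function('m')(W) = Mul(4, Pow(Add(-3, W, Pow(W, 2)), -1)) (Function('m')(W) = Mul(4, Pow(Add(-3, Add(W, Mul(W, W))), -1)) = Mul(4, Pow(Add(-3, Add(W, Pow(W, 2))), -1)) = Mul(4, Pow(Add(-3, W, Pow(W, 2)), -1)))
Function('x')(v, d) = Mul(-1728, Pow(Add(-3, d, Pow(d, 2)), -1)) (Function('x')(v, d) = Mul(Mul(Mul(4, Pow(Add(-3, d, Pow(d, 2)), -1)), -72), 6) = Mul(Mul(-288, Pow(Add(-3, d, Pow(d, 2)), -1)), 6) = Mul(-1728, Pow(Add(-3, d, Pow(d, 2)), -1)))
Mul(Function('x')(21, 16), -122) = Mul(Mul(-1728, Pow(Add(-3, 16, Pow(16, 2)), -1)), -122) = Mul(Mul(-1728, Pow(Add(-3, 16, 256), -1)), -122) = Mul(Mul(-1728, Pow(269, -1)), -122) = Mul(Mul(-1728, Rational(1, 269)), -122) = Mul(Rational(-1728, 269), -122) = Rational(210816, 269)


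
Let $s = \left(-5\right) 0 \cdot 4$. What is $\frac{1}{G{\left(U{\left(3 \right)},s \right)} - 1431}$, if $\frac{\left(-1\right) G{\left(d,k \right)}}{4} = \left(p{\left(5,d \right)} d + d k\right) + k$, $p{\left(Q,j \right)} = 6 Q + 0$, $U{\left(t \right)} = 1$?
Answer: $- \frac{1}{1551} \approx -0.00064475$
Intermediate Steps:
$p{\left(Q,j \right)} = 6 Q$
$s = 0$ ($s = 0 \cdot 4 = 0$)
$G{\left(d,k \right)} = - 120 d - 4 k - 4 d k$ ($G{\left(d,k \right)} = - 4 \left(\left(6 \cdot 5 d + d k\right) + k\right) = - 4 \left(\left(30 d + d k\right) + k\right) = - 4 \left(k + 30 d + d k\right) = - 120 d - 4 k - 4 d k$)
$\frac{1}{G{\left(U{\left(3 \right)},s \right)} - 1431} = \frac{1}{\left(\left(-120\right) 1 - 0 - 4 \cdot 0\right) - 1431} = \frac{1}{\left(-120 + 0 + 0\right) - 1431} = \frac{1}{-120 - 1431} = \frac{1}{-1551} = - \frac{1}{1551}$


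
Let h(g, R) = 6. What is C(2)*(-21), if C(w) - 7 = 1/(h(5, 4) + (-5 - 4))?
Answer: -140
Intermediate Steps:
C(w) = 20/3 (C(w) = 7 + 1/(6 + (-5 - 4)) = 7 + 1/(6 - 9) = 7 + 1/(-3) = 7 - 1/3 = 20/3)
C(2)*(-21) = (20/3)*(-21) = -140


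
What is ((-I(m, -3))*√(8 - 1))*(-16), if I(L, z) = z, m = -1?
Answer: -48*√7 ≈ -127.00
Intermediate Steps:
((-I(m, -3))*√(8 - 1))*(-16) = ((-1*(-3))*√(8 - 1))*(-16) = (3*√7)*(-16) = -48*√7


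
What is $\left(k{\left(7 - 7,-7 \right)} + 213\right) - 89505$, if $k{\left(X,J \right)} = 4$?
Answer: $-89288$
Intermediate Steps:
$\left(k{\left(7 - 7,-7 \right)} + 213\right) - 89505 = \left(4 + 213\right) - 89505 = 217 - 89505 = -89288$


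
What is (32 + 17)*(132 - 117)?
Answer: 735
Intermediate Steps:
(32 + 17)*(132 - 117) = 49*15 = 735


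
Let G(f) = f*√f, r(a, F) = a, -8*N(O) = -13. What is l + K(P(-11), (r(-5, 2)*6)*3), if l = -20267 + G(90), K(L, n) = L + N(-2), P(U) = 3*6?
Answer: -161979/8 + 270*√10 ≈ -19394.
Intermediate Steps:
N(O) = 13/8 (N(O) = -⅛*(-13) = 13/8)
P(U) = 18
G(f) = f^(3/2)
K(L, n) = 13/8 + L (K(L, n) = L + 13/8 = 13/8 + L)
l = -20267 + 270*√10 (l = -20267 + 90^(3/2) = -20267 + 270*√10 ≈ -19413.)
l + K(P(-11), (r(-5, 2)*6)*3) = (-20267 + 270*√10) + (13/8 + 18) = (-20267 + 270*√10) + 157/8 = -161979/8 + 270*√10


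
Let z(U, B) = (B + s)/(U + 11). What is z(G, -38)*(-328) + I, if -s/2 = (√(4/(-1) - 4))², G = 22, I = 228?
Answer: 1340/3 ≈ 446.67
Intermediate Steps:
s = 16 (s = -2*(√(4/(-1) - 4))² = -2*(√(4*(-1) - 4))² = -2*(√(-4 - 4))² = -2*(√(-8))² = -2*(2*I*√2)² = -2*(-8) = 16)
z(U, B) = (16 + B)/(11 + U) (z(U, B) = (B + 16)/(U + 11) = (16 + B)/(11 + U))
z(G, -38)*(-328) + I = ((16 - 38)/(11 + 22))*(-328) + 228 = (-22/33)*(-328) + 228 = ((1/33)*(-22))*(-328) + 228 = -⅔*(-328) + 228 = 656/3 + 228 = 1340/3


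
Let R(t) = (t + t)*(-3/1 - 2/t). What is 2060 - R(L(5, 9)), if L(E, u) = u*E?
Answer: 2334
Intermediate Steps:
L(E, u) = E*u
R(t) = 2*t*(-3 - 2/t) (R(t) = (2*t)*(-3*1 - 2/t) = (2*t)*(-3 - 2/t) = 2*t*(-3 - 2/t))
2060 - R(L(5, 9)) = 2060 - (-4 - 30*9) = 2060 - (-4 - 6*45) = 2060 - (-4 - 270) = 2060 - 1*(-274) = 2060 + 274 = 2334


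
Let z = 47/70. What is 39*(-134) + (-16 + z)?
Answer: -366893/70 ≈ -5241.3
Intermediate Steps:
z = 47/70 (z = 47*(1/70) = 47/70 ≈ 0.67143)
39*(-134) + (-16 + z) = 39*(-134) + (-16 + 47/70) = -5226 - 1073/70 = -366893/70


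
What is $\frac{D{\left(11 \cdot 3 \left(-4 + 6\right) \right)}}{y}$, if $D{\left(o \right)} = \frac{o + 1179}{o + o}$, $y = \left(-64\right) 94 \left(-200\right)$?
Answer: $\frac{83}{10588160} \approx 7.8389 \cdot 10^{-6}$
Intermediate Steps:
$y = 1203200$ ($y = \left(-6016\right) \left(-200\right) = 1203200$)
$D{\left(o \right)} = \frac{1179 + o}{2 o}$
$\frac{D{\left(11 \cdot 3 \left(-4 + 6\right) \right)}}{y} = \frac{\frac{1}{2} \frac{1}{11 \cdot 3 \left(-4 + 6\right)} \left(1179 + 11 \cdot 3 \left(-4 + 6\right)\right)}{1203200} = \frac{1179 + 33 \cdot 2}{2 \cdot 33 \cdot 2} \cdot \frac{1}{1203200} = \frac{1179 + 66}{2 \cdot 66} \cdot \frac{1}{1203200} = \frac{1}{2} \cdot \frac{1}{66} \cdot 1245 \cdot \frac{1}{1203200} = \frac{415}{44} \cdot \frac{1}{1203200} = \frac{83}{10588160}$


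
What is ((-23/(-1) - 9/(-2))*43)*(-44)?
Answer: -52030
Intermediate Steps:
((-23/(-1) - 9/(-2))*43)*(-44) = ((-23*(-1) - 9*(-1/2))*43)*(-44) = ((23 + 9/2)*43)*(-44) = ((55/2)*43)*(-44) = (2365/2)*(-44) = -52030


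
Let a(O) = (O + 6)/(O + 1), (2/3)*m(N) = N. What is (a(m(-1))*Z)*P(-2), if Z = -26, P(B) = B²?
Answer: 936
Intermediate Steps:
m(N) = 3*N/2
a(O) = (6 + O)/(1 + O)
(a(m(-1))*Z)*P(-2) = (((6 + (3/2)*(-1))/(1 + (3/2)*(-1)))*(-26))*(-2)² = (((6 - 3/2)/(1 - 3/2))*(-26))*4 = (((9/2)/(-½))*(-26))*4 = (-2*9/2*(-26))*4 = -9*(-26)*4 = 234*4 = 936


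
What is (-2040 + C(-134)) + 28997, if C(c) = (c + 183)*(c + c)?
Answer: 13825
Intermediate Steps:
C(c) = 2*c*(183 + c) (C(c) = (183 + c)*(2*c) = 2*c*(183 + c))
(-2040 + C(-134)) + 28997 = (-2040 + 2*(-134)*(183 - 134)) + 28997 = (-2040 + 2*(-134)*49) + 28997 = (-2040 - 13132) + 28997 = -15172 + 28997 = 13825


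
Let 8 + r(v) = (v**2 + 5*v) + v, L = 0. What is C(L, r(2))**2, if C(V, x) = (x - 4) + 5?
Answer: 81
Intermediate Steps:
r(v) = -8 + v**2 + 6*v (r(v) = -8 + ((v**2 + 5*v) + v) = -8 + (v**2 + 6*v) = -8 + v**2 + 6*v)
C(V, x) = 1 + x (C(V, x) = (-4 + x) + 5 = 1 + x)
C(L, r(2))**2 = (1 + (-8 + 2**2 + 6*2))**2 = (1 + (-8 + 4 + 12))**2 = (1 + 8)**2 = 9**2 = 81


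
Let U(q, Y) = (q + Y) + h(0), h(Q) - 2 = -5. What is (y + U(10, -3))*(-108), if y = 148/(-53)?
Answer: -6912/53 ≈ -130.42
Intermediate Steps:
y = -148/53 (y = 148*(-1/53) = -148/53 ≈ -2.7925)
h(Q) = -3 (h(Q) = 2 - 5 = -3)
U(q, Y) = -3 + Y + q (U(q, Y) = (q + Y) - 3 = (Y + q) - 3 = -3 + Y + q)
(y + U(10, -3))*(-108) = (-148/53 + (-3 - 3 + 10))*(-108) = (-148/53 + 4)*(-108) = (64/53)*(-108) = -6912/53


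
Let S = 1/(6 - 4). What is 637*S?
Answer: 637/2 ≈ 318.50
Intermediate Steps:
S = 1/2 ≈ 0.50000
637*S = 637*(1/2) = 637/2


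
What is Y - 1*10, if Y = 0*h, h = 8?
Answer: -10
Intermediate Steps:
Y = 0 (Y = 0*8 = 0)
Y - 1*10 = 0 - 1*10 = 0 - 10 = -10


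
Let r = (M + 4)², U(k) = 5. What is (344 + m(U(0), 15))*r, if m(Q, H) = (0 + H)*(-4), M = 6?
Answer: 28400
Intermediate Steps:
r = 100 (r = (6 + 4)² = 10² = 100)
m(Q, H) = -4*H (m(Q, H) = H*(-4) = -4*H)
(344 + m(U(0), 15))*r = (344 - 4*15)*100 = (344 - 60)*100 = 284*100 = 28400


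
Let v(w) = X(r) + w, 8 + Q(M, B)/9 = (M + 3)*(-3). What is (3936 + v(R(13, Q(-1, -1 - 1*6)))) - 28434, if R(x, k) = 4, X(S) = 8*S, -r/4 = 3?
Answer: -24590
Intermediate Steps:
r = -12 (r = -4*3 = -12)
Q(M, B) = -153 - 27*M (Q(M, B) = -72 + 9*((M + 3)*(-3)) = -72 + 9*((3 + M)*(-3)) = -72 + 9*(-9 - 3*M) = -72 + (-81 - 27*M) = -153 - 27*M)
v(w) = -96 + w (v(w) = 8*(-12) + w = -96 + w)
(3936 + v(R(13, Q(-1, -1 - 1*6)))) - 28434 = (3936 + (-96 + 4)) - 28434 = (3936 - 92) - 28434 = 3844 - 28434 = -24590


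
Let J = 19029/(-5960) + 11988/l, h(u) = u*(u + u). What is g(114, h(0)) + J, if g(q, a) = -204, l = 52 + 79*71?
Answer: -20778213/101320 ≈ -205.08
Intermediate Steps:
l = 5661 (l = 52 + 5609 = 5661)
h(u) = 2*u**2 (h(u) = u*(2*u) = 2*u**2)
J = -108933/101320 (J = 19029/(-5960) + 11988/5661 = 19029*(-1/5960) + 11988*(1/5661) = -19029/5960 + 36/17 = -108933/101320 ≈ -1.0751)
g(114, h(0)) + J = -204 - 108933/101320 = -20778213/101320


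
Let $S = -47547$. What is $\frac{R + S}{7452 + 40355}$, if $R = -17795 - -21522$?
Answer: $- \frac{43820}{47807} \approx -0.9166$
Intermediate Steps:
$R = 3727$ ($R = -17795 + 21522 = 3727$)
$\frac{R + S}{7452 + 40355} = \frac{3727 - 47547}{7452 + 40355} = - \frac{43820}{47807}$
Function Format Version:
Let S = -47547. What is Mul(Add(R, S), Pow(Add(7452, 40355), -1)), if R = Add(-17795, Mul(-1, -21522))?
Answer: Rational(-43820, 47807) ≈ -0.91660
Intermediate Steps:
R = 3727 (R = Add(-17795, 21522) = 3727)
Mul(Add(R, S), Pow(Add(7452, 40355), -1)) = Mul(Add(3727, -47547), Pow(Add(7452, 40355), -1)) = Mul(-43820, Pow(47807, -1)) = Mul(-43820, Rational(1, 47807)) = Rational(-43820, 47807)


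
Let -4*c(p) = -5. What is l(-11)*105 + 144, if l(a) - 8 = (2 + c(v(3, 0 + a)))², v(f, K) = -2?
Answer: 33489/16 ≈ 2093.1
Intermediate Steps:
c(p) = 5/4 (c(p) = -¼*(-5) = 5/4)
l(a) = 297/16 (l(a) = 8 + (2 + 5/4)² = 8 + (13/4)² = 8 + 169/16 = 297/16)
l(-11)*105 + 144 = (297/16)*105 + 144 = 31185/16 + 144 = 33489/16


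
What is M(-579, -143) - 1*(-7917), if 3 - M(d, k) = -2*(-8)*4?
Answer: 7856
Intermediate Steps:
M(d, k) = -61 (M(d, k) = 3 - (-2*(-8))*4 = 3 - 16*4 = 3 - 1*64 = 3 - 64 = -61)
M(-579, -143) - 1*(-7917) = -61 - 1*(-7917) = -61 + 7917 = 7856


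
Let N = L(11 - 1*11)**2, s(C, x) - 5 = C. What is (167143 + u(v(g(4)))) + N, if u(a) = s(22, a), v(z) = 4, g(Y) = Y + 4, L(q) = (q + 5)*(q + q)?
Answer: 167170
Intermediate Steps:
L(q) = 2*q*(5 + q) (L(q) = (5 + q)*(2*q) = 2*q*(5 + q))
g(Y) = 4 + Y
s(C, x) = 5 + C
u(a) = 27 (u(a) = 5 + 22 = 27)
N = 0 (N = (2*(11 - 1*11)*(5 + (11 - 1*11)))**2 = (2*(11 - 11)*(5 + (11 - 11)))**2 = (2*0*(5 + 0))**2 = (2*0*5)**2 = 0**2 = 0)
(167143 + u(v(g(4)))) + N = (167143 + 27) + 0 = 167170 + 0 = 167170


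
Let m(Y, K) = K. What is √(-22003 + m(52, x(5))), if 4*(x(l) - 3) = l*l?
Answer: 15*I*√391/2 ≈ 148.3*I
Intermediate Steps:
x(l) = 3 + l²/4 (x(l) = 3 + (l*l)/4 = 3 + l²/4)
√(-22003 + m(52, x(5))) = √(-22003 + (3 + (¼)*5²)) = √(-22003 + (3 + (¼)*25)) = √(-22003 + (3 + 25/4)) = √(-22003 + 37/4) = √(-87975/4) = 15*I*√391/2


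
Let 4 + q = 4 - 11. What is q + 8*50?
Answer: 389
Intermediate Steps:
q = -11 (q = -4 + (4 - 11) = -4 - 7 = -11)
q + 8*50 = -11 + 8*50 = -11 + 400 = 389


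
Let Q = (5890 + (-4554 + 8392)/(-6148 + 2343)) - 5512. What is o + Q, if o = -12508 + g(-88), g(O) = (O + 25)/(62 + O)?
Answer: -1199880973/98930 ≈ -12129.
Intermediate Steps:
g(O) = (25 + O)/(62 + O)
o = -325145/26 (o = -12508 + (25 - 88)/(62 - 88) = -12508 - 63/(-26) = -12508 - 1/26*(-63) = -12508 + 63/26 = -325145/26 ≈ -12506.)
Q = 1434452/3805 (Q = (5890 + 3838/(-3805)) - 5512 = (5890 + 3838*(-1/3805)) - 5512 = (5890 - 3838/3805) - 5512 = 22407612/3805 - 5512 = 1434452/3805 ≈ 376.99)
o + Q = -325145/26 + 1434452/3805 = -1199880973/98930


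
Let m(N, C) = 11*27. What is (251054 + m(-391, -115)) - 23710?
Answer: 227641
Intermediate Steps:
m(N, C) = 297
(251054 + m(-391, -115)) - 23710 = (251054 + 297) - 23710 = 251351 - 23710 = 227641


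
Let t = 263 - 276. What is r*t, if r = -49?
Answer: 637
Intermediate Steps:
t = -13
r*t = -49*(-13) = 637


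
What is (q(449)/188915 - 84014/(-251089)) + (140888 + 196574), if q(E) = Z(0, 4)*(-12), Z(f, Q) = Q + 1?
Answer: 3201469963614288/9486895687 ≈ 3.3746e+5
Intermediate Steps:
Z(f, Q) = 1 + Q
q(E) = -60 (q(E) = (1 + 4)*(-12) = 5*(-12) = -60)
(q(449)/188915 - 84014/(-251089)) + (140888 + 196574) = (-60/188915 - 84014/(-251089)) + (140888 + 196574) = (-60*1/188915 - 84014*(-1/251089)) + 337462 = (-12/37783 + 84014/251089) + 337462 = 3171287894/9486895687 + 337462 = 3201469963614288/9486895687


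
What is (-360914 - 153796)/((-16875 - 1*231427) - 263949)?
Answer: 514710/512251 ≈ 1.0048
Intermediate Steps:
(-360914 - 153796)/((-16875 - 1*231427) - 263949) = -514710/((-16875 - 231427) - 263949) = -514710/(-248302 - 263949) = -514710/(-512251) = -514710*(-1/512251) = 514710/512251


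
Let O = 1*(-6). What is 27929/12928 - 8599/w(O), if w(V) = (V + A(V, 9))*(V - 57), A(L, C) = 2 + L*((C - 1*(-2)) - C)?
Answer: -5188465/814464 ≈ -6.3704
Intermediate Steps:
O = -6
A(L, C) = 2 + 2*L (A(L, C) = 2 + L*((C + 2) - C) = 2 + L*((2 + C) - C) = 2 + L*2 = 2 + 2*L)
w(V) = (-57 + V)*(2 + 3*V) (w(V) = (V + (2 + 2*V))*(V - 57) = (2 + 3*V)*(-57 + V) = (-57 + V)*(2 + 3*V))
27929/12928 - 8599/w(O) = 27929/12928 - 8599/(-114 - 169*(-6) + 3*(-6)**2) = 27929*(1/12928) - 8599/(-114 + 1014 + 3*36) = 27929/12928 - 8599/(-114 + 1014 + 108) = 27929/12928 - 8599/1008 = -5188465/814464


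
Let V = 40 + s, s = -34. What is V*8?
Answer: 48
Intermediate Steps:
V = 6 (V = 40 - 34 = 6)
V*8 = 6*8 = 48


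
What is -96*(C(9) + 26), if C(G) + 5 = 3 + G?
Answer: -3168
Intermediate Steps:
C(G) = -2 + G (C(G) = -5 + (3 + G) = -2 + G)
-96*(C(9) + 26) = -96*((-2 + 9) + 26) = -96*(7 + 26) = -96*33 = -3168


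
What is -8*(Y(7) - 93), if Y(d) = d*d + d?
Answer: 296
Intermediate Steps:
Y(d) = d + d**2 (Y(d) = d**2 + d = d + d**2)
-8*(Y(7) - 93) = -8*(7*(1 + 7) - 93) = -8*(7*8 - 93) = -8*(56 - 93) = -8*(-37) = 296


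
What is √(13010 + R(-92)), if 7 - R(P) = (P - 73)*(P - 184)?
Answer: I*√32523 ≈ 180.34*I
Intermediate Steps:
R(P) = 7 - (-184 + P)*(-73 + P) (R(P) = 7 - (P - 73)*(P - 184) = 7 - (-73 + P)*(-184 + P) = 7 - (-184 + P)*(-73 + P))
√(13010 + R(-92)) = √(13010 + (-13425 - 1*(-92)² + 257*(-92))) = √(13010 + (-13425 - 1*8464 - 23644)) = √(13010 + (-13425 - 8464 - 23644)) = √(13010 - 45533) = √(-32523) = I*√32523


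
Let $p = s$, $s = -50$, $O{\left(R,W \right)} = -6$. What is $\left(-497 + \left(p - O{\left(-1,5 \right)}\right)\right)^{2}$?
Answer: $292681$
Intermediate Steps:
$p = -50$
$\left(-497 + \left(p - O{\left(-1,5 \right)}\right)\right)^{2} = \left(-497 - 44\right)^{2} = \left(-541\right)^{2} = 292681$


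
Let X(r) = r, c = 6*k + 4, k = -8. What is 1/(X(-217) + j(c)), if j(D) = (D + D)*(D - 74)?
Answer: 1/10167 ≈ 9.8357e-5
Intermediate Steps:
c = -44 (c = 6*(-8) + 4 = -48 + 4 = -44)
j(D) = 2*D*(-74 + D) (j(D) = (2*D)*(-74 + D) = 2*D*(-74 + D))
1/(X(-217) + j(c)) = 1/(-217 + 2*(-44)*(-74 - 44)) = 1/(-217 + 2*(-44)*(-118)) = 1/(-217 + 10384) = 1/10167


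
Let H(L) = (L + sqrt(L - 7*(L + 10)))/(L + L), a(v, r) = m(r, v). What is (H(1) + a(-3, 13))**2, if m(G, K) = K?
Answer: (5 - 2*I*sqrt(19))**2/4 ≈ -12.75 - 21.794*I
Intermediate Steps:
a(v, r) = v
H(L) = (L + sqrt(-70 - 6*L))/(2*L) (H(L) = (L + sqrt(L - 7*(10 + L)))/((2*L)) = (L + sqrt(L + (-70 - 7*L)))*(1/(2*L)) = (L + sqrt(-70 - 6*L))*(1/(2*L)) = (L + sqrt(-70 - 6*L))/(2*L))
(H(1) + a(-3, 13))**2 = (((1/2)*1 + sqrt(-70 - 6*1)/2)/1 - 3)**2 = (1*(1/2 + sqrt(-70 - 6)/2) - 3)**2 = (1*(1/2 + sqrt(-76)/2) - 3)**2 = (1*(1/2 + (2*I*sqrt(19))/2) - 3)**2 = (1*(1/2 + I*sqrt(19)) - 3)**2 = ((1/2 + I*sqrt(19)) - 3)**2 = (-5/2 + I*sqrt(19))**2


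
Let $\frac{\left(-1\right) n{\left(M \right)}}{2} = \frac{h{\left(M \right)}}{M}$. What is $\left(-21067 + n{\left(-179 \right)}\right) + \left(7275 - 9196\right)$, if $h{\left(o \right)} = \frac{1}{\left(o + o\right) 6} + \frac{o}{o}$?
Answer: $- \frac{4419348901}{192246} \approx -22988.0$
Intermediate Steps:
$h{\left(o \right)} = 1 + \frac{1}{12 o}$ ($h{\left(o \right)} = \frac{1}{2 o} \frac{1}{6} + 1 = \frac{1}{12 o} + 1 = 1 + \frac{1}{12 o}$)
$n{\left(M \right)} = - \frac{2 \left(\frac{1}{12} + M\right)}{M^{2}}$ ($n{\left(M \right)} = - 2 \frac{\frac{1}{M} \left(\frac{1}{12} + M\right)}{M} = - 2 \frac{\frac{1}{12} + M}{M^{2}} = - \frac{2 \left(\frac{1}{12} + M\right)}{M^{2}}$)
$\left(-21067 + n{\left(-179 \right)}\right) + \left(7275 - 9196\right) = \left(-21067 + \frac{-1 - -2148}{6 \cdot 32041}\right) + \left(7275 - 9196\right) = \left(-21067 + \frac{1}{6} \cdot \frac{1}{32041} \left(-1 + 2148\right)\right) - 1921 = \left(-21067 + \frac{1}{6} \cdot \frac{1}{32041} \cdot 2147\right) - 1921 = \left(-21067 + \frac{2147}{192246}\right) - 1921 = - \frac{4050044335}{192246} - 1921 = - \frac{4419348901}{192246}$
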